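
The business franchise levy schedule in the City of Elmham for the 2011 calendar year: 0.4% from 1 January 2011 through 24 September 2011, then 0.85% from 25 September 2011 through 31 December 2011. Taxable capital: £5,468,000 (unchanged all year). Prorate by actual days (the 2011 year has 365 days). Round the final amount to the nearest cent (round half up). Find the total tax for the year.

1 January – 24 September 2011: 267 days at 0.4% → £5,468,000 × 0.4% × 267/365 = £15,999.5178
25 September – 31 December 2011: 98 days at 0.85% → £5,468,000 × 0.85% × 98/365 = £12,479.0247
Total = £28,478.5425

£28,478.54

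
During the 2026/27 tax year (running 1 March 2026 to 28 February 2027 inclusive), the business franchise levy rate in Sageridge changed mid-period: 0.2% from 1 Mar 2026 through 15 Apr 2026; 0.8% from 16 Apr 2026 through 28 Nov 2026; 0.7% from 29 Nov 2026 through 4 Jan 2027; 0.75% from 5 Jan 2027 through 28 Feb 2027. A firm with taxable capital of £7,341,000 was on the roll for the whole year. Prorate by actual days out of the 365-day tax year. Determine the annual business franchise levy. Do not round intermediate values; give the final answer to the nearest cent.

£51,879.75

1 Mar – 15 Apr 2026: 46 days at 0.2% → £7,341,000 × 0.2% × 46/365 = £1,850.3342
16 Apr – 28 Nov 2026: 227 days at 0.8% → £7,341,000 × 0.8% × 227/365 = £36,523.9890
29 Nov 2026 – 4 Jan 2027: 37 days at 0.7% → £7,341,000 × 0.7% × 37/365 = £5,209.0932
5 Jan – 28 Feb 2027: 55 days at 0.75% → £7,341,000 × 0.75% × 55/365 = £8,296.3356
Total = £51,879.7521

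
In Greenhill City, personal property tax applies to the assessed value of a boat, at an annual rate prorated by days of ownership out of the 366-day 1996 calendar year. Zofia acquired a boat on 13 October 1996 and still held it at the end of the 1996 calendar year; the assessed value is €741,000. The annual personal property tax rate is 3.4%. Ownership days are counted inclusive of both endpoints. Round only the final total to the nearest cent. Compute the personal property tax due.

€5,506.89

Days held (13 October – 31 December 1996): 80 out of 366
Tax = €741,000 × 3.4% × 80/366 = €5,506.8852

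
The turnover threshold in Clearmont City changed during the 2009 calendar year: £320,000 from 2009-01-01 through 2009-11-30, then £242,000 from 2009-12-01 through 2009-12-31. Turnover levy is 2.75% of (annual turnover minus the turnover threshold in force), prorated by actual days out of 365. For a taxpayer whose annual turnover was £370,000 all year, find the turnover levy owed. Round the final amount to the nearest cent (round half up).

£1,557.18

2009-01-01 to 2009-11-30: 334 days, exemption £320,000 → (£370,000 − £320,000) × 2.75% × 334/365 = £1,258.2192
2009-12-01 to 2009-12-31: 31 days, exemption £242,000 → (£370,000 − £242,000) × 2.75% × 31/365 = £298.9589
Total = £1,557.1781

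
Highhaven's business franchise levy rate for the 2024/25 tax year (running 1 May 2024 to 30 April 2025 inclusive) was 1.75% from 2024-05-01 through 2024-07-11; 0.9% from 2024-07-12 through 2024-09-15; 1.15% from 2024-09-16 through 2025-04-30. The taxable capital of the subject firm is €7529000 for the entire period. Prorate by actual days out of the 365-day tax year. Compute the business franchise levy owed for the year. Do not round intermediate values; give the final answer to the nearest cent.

€92091.02

2024-05-01 to 2024-07-11: 72 days at 1.75% → €7529000 × 1.75% × 72/365 = €25990.5205
2024-07-12 to 2024-09-15: 66 days at 0.9% → €7529000 × 0.9% × 66/365 = €12252.6740
2024-09-16 to 2025-04-30: 227 days at 1.15% → €7529000 × 1.15% × 227/365 = €53847.8205
Total = €92091.0151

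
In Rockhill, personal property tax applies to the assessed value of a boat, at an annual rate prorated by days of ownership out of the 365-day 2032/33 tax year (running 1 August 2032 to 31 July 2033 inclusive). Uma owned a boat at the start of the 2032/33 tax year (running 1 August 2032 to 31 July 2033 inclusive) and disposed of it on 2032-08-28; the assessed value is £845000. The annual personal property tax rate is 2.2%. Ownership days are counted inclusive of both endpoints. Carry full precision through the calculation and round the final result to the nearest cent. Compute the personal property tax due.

Days held (2032-08-01 to 2032-08-28): 28 out of 365
Tax = £845000 × 2.2% × 28/365 = £1426.0822

£1426.08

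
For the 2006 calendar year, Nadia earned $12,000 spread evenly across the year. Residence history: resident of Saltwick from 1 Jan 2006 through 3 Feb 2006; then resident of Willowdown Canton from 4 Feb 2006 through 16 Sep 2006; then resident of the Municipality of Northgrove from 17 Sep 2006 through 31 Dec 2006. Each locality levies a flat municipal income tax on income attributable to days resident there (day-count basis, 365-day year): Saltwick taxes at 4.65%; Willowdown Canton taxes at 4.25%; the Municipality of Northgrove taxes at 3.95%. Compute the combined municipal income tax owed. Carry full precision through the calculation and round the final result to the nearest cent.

Saltwick, 1 Jan – 3 Feb 2006: 34 days → $12,000 × 4.65% × 34/365 = $51.9781
Willowdown Canton, 4 Feb – 16 Sep 2006: 225 days → $12,000 × 4.25% × 225/365 = $314.3836
The Municipality of Northgrove, 17 Sep – 31 Dec 2006: 106 days → $12,000 × 3.95% × 106/365 = $137.6548
Total = $504.0164

$504.02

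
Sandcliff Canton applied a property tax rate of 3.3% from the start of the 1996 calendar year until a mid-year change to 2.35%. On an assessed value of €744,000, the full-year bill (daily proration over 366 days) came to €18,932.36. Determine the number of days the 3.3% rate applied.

75 days

Let d = days at the first rate; then 366 − d days at the second rate.
€744,000 × [3.3%·d + 2.35%·(366−d)] / 366 = €18,932.36
Solving gives d = 75, so the new rate took effect on March 16, 1996.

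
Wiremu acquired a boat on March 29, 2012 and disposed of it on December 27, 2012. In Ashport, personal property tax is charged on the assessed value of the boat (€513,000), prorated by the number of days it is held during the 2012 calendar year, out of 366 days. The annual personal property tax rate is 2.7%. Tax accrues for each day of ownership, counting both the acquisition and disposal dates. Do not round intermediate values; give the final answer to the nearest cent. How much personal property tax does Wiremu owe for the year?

€10,369.33

Days held (March 29 – December 27, 2012): 274 out of 366
Tax = €513,000 × 2.7% × 274/366 = €10,369.3279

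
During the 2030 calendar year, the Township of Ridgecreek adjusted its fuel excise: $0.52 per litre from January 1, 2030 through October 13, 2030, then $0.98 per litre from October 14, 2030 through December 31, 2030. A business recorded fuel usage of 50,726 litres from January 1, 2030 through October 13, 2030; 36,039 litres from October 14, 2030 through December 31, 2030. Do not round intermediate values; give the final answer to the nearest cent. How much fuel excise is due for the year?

January 1 – October 13, 2030: 50,726 litres at $0.52/litre → $26,377.52
October 14 – December 31, 2030: 36,039 litres at $0.98/litre → $35,318.22

$61,695.74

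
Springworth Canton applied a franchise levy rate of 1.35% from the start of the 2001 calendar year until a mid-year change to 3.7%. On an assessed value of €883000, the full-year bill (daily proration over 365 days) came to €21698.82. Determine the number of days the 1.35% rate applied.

Let d = days at the first rate; then 365 − d days at the second rate.
€883000 × [1.35%·d + 3.7%·(365−d)] / 365 = €21698.82
Solving gives d = 193, so the new rate took effect on 13 July 2001.

193 days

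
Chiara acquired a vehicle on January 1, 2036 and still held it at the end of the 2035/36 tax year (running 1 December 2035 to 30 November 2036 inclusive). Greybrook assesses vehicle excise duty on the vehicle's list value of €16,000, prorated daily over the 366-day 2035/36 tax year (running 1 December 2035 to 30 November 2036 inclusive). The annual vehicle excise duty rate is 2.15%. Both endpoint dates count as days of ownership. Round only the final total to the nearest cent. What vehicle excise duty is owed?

Days held (January 1 – November 30, 2036): 335 out of 366
Tax = €16,000 × 2.15% × 335/366 = €314.8634

€314.86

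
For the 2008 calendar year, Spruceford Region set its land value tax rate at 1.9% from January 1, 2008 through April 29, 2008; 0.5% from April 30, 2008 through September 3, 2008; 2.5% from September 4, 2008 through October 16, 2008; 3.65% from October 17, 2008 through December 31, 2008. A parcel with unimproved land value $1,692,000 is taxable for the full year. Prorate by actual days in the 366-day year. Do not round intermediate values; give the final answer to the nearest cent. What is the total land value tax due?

$31,269.64

January 1 – April 29, 2008: 120 days at 1.9% → $1,692,000 × 1.9% × 120/366 = $10,540.3279
April 30 – September 3, 2008: 127 days at 0.5% → $1,692,000 × 0.5% × 127/366 = $2,935.5738
September 4 – October 16, 2008: 43 days at 2.5% → $1,692,000 × 2.5% × 43/366 = $4,969.6721
October 17 – December 31, 2008: 76 days at 3.65% → $1,692,000 × 3.65% × 76/366 = $12,824.0656
Total = $31,269.6393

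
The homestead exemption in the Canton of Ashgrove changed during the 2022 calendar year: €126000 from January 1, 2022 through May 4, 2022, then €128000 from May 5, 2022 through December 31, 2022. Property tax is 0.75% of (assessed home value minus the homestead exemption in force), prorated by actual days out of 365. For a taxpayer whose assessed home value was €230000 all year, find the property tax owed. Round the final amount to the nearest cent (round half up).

€770.10

January 1 – May 4, 2022: 124 days, exemption €126000 → (€230000 − €126000) × 0.75% × 124/365 = €264.9863
May 5 – December 31, 2022: 241 days, exemption €128000 → (€230000 − €128000) × 0.75% × 241/365 = €505.1096
Total = €770.0959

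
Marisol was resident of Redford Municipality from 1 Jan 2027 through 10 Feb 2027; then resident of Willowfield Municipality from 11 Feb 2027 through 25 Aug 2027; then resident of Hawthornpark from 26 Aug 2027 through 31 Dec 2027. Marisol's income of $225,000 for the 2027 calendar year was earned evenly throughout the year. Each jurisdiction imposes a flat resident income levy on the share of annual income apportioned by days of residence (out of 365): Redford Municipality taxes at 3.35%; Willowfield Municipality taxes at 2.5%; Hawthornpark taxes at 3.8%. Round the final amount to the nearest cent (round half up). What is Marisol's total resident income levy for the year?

$6,865.58

Redford Municipality, 1 Jan – 10 Feb 2027: 41 days → $225,000 × 3.35% × 41/365 = $846.6781
Willowfield Municipality, 11 Feb – 25 Aug 2027: 196 days → $225,000 × 2.5% × 196/365 = $3,020.5479
Hawthornpark, 26 Aug – 31 Dec 2027: 128 days → $225,000 × 3.8% × 128/365 = $2,998.3562
Total = $6,865.5822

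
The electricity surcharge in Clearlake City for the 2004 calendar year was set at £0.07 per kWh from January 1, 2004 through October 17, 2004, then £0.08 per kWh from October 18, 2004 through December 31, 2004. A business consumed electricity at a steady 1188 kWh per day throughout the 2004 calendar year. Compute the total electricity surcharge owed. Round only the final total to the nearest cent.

January 1 – October 17, 2004: 291 days × 1188 kWh/day = 345,708 kWh at £0.07/kWh → £24,199.56
October 18 – December 31, 2004: 75 days × 1188 kWh/day = 89,100 kWh at £0.08/kWh → £7,128.00

£31,327.56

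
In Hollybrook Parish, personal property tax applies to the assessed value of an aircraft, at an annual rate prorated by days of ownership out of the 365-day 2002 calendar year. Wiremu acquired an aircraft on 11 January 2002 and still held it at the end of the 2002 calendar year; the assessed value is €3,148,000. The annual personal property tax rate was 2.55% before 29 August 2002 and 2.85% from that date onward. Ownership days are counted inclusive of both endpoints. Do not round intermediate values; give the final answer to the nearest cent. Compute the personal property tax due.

€81,308.96

11 January – 28 August 2002: 230 days at 2.55% → €3,148,000 × 2.55% × 230/365 = €50,583.6164
29 August – 31 December 2002: 125 days at 2.85% → €3,148,000 × 2.85% × 125/365 = €30,725.3425
Total = €81,308.9589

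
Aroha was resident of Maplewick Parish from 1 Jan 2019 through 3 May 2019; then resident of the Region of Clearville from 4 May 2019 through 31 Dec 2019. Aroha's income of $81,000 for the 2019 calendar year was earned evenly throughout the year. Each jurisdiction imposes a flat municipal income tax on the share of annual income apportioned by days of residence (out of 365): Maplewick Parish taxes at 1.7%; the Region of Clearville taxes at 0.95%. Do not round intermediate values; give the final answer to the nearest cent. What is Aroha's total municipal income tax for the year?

Maplewick Parish, 1 Jan – 3 May 2019: 123 days → $81,000 × 1.7% × 123/365 = $464.0301
The Region of Clearville, 4 May – 31 Dec 2019: 242 days → $81,000 × 0.95% × 242/365 = $510.1890
Total = $974.2192

$974.22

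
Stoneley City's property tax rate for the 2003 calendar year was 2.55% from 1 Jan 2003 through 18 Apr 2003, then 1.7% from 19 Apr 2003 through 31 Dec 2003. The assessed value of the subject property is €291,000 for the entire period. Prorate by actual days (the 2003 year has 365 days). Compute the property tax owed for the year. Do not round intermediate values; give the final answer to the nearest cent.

1 Jan – 18 Apr 2003: 108 days at 2.55% → €291,000 × 2.55% × 108/365 = €2,195.6548
19 Apr – 31 Dec 2003: 257 days at 1.7% → €291,000 × 1.7% × 257/365 = €3,483.2301
Total = €5,678.8849

€5,678.88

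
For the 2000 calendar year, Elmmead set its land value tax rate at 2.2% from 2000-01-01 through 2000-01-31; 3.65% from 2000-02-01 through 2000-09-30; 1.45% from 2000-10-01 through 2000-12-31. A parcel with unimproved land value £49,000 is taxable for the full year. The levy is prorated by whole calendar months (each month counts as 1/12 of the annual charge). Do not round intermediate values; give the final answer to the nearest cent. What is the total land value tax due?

2000-01-01 to 2000-01-31: 1 month at 2.2% → £49,000 × 2.2% × 1/12 = £89.8333
2000-02-01 to 2000-09-30: 8 months at 3.65% → £49,000 × 3.65% × 8/12 = £1,192.3333
2000-10-01 to 2000-12-31: 3 months at 1.45% → £49,000 × 1.45% × 3/12 = £177.6250
Total = £1,459.7917

£1,459.79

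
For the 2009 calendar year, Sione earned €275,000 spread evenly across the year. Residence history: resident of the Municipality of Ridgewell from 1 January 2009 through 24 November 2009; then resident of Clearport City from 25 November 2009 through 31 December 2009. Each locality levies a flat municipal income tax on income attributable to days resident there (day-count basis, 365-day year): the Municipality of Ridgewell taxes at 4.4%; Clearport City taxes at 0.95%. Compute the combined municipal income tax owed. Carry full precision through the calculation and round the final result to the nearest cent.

€11,138.25

The Municipality of Ridgewell, 1 January – 24 November 2009: 328 days → €275,000 × 4.4% × 328/365 = €10,873.4247
Clearport City, 25 November – 31 December 2009: 37 days → €275,000 × 0.95% × 37/365 = €264.8288
Total = €11,138.2534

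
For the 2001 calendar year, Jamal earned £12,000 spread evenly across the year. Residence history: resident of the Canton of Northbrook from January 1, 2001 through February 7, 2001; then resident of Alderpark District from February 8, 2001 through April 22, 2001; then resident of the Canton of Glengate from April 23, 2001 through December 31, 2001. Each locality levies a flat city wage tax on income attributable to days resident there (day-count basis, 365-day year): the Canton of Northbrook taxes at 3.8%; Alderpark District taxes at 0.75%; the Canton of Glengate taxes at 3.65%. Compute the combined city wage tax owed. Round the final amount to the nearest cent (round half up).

£369.32

The Canton of Northbrook, January 1 – February 7, 2001: 38 days → £12,000 × 3.8% × 38/365 = £47.4740
Alderpark District, February 8 – April 22, 2001: 74 days → £12,000 × 0.75% × 74/365 = £18.2466
The Canton of Glengate, April 23 – December 31, 2001: 253 days → £12,000 × 3.65% × 253/365 = £303.6000
Total = £369.3205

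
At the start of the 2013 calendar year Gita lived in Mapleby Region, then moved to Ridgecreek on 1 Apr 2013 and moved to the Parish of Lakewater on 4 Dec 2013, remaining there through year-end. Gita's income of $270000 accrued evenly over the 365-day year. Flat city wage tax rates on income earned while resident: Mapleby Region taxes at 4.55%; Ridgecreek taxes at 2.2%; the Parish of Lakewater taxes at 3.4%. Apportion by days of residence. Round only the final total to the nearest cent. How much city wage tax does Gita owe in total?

Mapleby Region, 1 Jan – 31 Mar 2013: 90 days → $270000 × 4.55% × 90/365 = $3029.1781
Ridgecreek, 1 Apr – 3 Dec 2013: 247 days → $270000 × 2.2% × 247/365 = $4019.6712
The Parish of Lakewater, 4 Dec – 31 Dec 2013: 28 days → $270000 × 3.4% × 28/365 = $704.2192
Total = $7753.0685

$7753.07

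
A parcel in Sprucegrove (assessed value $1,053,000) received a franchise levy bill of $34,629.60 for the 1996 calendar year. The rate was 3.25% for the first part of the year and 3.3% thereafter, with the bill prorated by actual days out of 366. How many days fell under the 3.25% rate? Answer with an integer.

Let d = days at the first rate; then 366 − d days at the second rate.
$1,053,000 × [3.25%·d + 3.3%·(366−d)] / 366 = $34,629.60
Solving gives d = 83, so the new rate took effect on 24 Mar 1996.

83 days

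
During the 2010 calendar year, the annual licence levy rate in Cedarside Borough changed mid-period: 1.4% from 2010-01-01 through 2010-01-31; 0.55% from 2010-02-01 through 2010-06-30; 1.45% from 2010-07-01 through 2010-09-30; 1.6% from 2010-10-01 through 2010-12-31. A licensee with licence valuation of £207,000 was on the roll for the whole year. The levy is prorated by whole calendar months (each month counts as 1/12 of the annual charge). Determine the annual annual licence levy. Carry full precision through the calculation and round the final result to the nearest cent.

2010-01-01 to 2010-01-31: 1 month at 1.4% → £207,000 × 1.4% × 1/12 = £241.5000
2010-02-01 to 2010-06-30: 5 months at 0.55% → £207,000 × 0.55% × 5/12 = £474.3750
2010-07-01 to 2010-09-30: 3 months at 1.45% → £207,000 × 1.45% × 3/12 = £750.3750
2010-10-01 to 2010-12-31: 3 months at 1.6% → £207,000 × 1.6% × 3/12 = £828.0000
Total = £2,294.2500

£2,294.25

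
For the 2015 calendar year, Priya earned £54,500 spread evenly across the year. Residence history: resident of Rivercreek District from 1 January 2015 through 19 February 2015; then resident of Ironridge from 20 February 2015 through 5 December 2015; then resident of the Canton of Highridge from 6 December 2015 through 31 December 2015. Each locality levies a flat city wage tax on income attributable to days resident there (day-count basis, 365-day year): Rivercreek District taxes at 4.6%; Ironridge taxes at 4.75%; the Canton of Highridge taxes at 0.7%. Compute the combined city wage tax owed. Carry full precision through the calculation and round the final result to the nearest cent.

£2,420.32

Rivercreek District, 1 January – 19 February 2015: 50 days → £54,500 × 4.6% × 50/365 = £343.4247
Ironridge, 20 February – 5 December 2015: 289 days → £54,500 × 4.75% × 289/365 = £2,049.7226
The Canton of Highridge, 6 December – 31 December 2015: 26 days → £54,500 × 0.7% × 26/365 = £27.1753
Total = £2,420.3226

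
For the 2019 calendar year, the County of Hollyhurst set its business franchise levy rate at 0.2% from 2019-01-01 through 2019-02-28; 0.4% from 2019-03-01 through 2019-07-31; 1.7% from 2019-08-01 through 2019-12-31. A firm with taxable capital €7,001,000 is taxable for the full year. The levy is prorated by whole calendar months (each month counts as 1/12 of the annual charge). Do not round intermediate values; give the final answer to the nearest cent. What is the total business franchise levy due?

€63,592.42

2019-01-01 to 2019-02-28: 2 months at 0.2% → €7,001,000 × 0.2% × 2/12 = €2,333.6667
2019-03-01 to 2019-07-31: 5 months at 0.4% → €7,001,000 × 0.4% × 5/12 = €11,668.3333
2019-08-01 to 2019-12-31: 5 months at 1.7% → €7,001,000 × 1.7% × 5/12 = €49,590.4167
Total = €63,592.4167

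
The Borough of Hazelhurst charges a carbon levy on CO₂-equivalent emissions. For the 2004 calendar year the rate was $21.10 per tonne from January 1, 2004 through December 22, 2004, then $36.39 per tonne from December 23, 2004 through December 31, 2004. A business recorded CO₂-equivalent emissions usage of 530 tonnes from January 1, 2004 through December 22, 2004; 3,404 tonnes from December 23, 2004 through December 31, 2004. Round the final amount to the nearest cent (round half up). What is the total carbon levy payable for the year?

January 1 – December 22, 2004: 530 tonnes at $21.10/tonne → $11,183.00
December 23 – December 31, 2004: 3,404 tonnes at $36.39/tonne → $123,871.56

$135,054.56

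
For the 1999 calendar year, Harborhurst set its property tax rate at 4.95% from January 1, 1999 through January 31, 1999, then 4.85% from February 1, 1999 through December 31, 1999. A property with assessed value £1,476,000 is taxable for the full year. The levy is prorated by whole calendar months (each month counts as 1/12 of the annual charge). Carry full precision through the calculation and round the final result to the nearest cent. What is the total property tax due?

January 1 – January 31, 1999: 1 month at 4.95% → £1,476,000 × 4.95% × 1/12 = £6,088.5000
February 1 – December 31, 1999: 11 months at 4.85% → £1,476,000 × 4.85% × 11/12 = £65,620.5000
Total = £71,709.0000

£71,709.00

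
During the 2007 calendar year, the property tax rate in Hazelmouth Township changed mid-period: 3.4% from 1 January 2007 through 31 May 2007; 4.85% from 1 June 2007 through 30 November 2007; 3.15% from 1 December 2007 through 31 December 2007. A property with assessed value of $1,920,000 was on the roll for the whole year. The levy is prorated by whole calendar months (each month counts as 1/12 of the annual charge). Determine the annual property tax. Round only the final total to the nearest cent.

$78,800.00

1 January – 31 May 2007: 5 months at 3.4% → $1,920,000 × 3.4% × 5/12 = $27,200.0000
1 June – 30 November 2007: 6 months at 4.85% → $1,920,000 × 4.85% × 6/12 = $46,560.0000
1 December – 31 December 2007: 1 month at 3.15% → $1,920,000 × 3.15% × 1/12 = $5,040.0000
Total = $78,800.0000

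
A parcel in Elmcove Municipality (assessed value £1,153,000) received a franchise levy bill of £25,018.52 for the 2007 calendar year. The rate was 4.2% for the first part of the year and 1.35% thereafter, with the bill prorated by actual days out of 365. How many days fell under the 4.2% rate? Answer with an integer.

105 days

Let d = days at the first rate; then 365 − d days at the second rate.
£1,153,000 × [4.2%·d + 1.35%·(365−d)] / 365 = £25,018.52
Solving gives d = 105, so the new rate took effect on 16 Apr 2007.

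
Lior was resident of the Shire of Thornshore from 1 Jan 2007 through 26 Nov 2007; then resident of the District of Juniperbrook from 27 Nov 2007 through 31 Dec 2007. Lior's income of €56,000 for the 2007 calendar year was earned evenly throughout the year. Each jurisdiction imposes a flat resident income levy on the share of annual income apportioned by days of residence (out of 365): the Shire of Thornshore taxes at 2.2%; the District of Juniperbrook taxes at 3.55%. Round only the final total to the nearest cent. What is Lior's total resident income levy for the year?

The Shire of Thornshore, 1 Jan – 26 Nov 2007: 330 days → €56,000 × 2.2% × 330/365 = €1,113.8630
The District of Juniperbrook, 27 Nov – 31 Dec 2007: 35 days → €56,000 × 3.55% × 35/365 = €190.6301
Total = €1,304.4932

€1,304.49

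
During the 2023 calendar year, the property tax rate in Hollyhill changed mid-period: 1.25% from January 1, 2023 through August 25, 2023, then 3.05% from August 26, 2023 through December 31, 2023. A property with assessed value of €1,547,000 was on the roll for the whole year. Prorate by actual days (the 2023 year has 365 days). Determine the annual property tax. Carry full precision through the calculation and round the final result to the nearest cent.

January 1 – August 25, 2023: 237 days at 1.25% → €1,547,000 × 1.25% × 237/365 = €12,556.1301
August 26 – December 31, 2023: 128 days at 3.05% → €1,547,000 × 3.05% × 128/365 = €16,546.5425
Total = €29,102.6726

€29,102.67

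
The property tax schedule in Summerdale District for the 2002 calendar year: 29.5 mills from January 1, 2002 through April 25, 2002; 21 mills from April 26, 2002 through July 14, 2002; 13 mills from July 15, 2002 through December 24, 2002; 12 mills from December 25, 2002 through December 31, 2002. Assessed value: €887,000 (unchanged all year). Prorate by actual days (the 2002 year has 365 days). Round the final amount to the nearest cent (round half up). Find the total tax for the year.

January 1 – April 25, 2002: 115 days at 29.5 mills → €887,000 × 2.95% × 115/365 = €8,244.2397
April 26 – July 14, 2002: 80 days at 21 mills → €887,000 × 2.1% × 80/365 = €4,082.6301
July 15 – December 24, 2002: 163 days at 13 mills → €887,000 × 1.3% × 163/365 = €5,149.4603
December 25 – December 31, 2002: 7 days at 12 mills → €887,000 × 1.2% × 7/365 = €204.1315
Total = €17,680.4616

€17,680.46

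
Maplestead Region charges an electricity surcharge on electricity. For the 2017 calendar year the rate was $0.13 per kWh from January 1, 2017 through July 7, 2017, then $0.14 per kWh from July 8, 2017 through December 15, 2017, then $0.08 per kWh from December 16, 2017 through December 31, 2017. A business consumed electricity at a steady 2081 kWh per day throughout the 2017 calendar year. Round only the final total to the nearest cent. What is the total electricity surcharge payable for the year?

$100429.06

January 1 – July 7, 2017: 188 days × 2081 kWh/day = 391,228 kWh at $0.13/kWh → $50859.64
July 8 – December 15, 2017: 161 days × 2081 kWh/day = 335,041 kWh at $0.14/kWh → $46905.74
December 16 – December 31, 2017: 16 days × 2081 kWh/day = 33,296 kWh at $0.08/kWh → $2663.68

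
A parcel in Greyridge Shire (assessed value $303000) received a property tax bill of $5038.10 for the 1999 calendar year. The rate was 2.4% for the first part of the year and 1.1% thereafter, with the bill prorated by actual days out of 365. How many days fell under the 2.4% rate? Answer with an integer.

158 days

Let d = days at the first rate; then 365 − d days at the second rate.
$303000 × [2.4%·d + 1.1%·(365−d)] / 365 = $5038.10
Solving gives d = 158, so the new rate took effect on June 8, 1999.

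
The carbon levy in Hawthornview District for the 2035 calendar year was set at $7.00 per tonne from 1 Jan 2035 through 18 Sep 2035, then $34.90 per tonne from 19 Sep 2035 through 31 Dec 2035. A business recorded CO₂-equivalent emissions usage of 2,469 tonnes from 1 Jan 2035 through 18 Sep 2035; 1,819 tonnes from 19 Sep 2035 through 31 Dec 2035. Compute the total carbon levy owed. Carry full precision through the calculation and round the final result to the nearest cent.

$80766.10

1 Jan – 18 Sep 2035: 2,469 tonnes at $7.00/tonne → $17283.00
19 Sep – 31 Dec 2035: 1,819 tonnes at $34.90/tonne → $63483.10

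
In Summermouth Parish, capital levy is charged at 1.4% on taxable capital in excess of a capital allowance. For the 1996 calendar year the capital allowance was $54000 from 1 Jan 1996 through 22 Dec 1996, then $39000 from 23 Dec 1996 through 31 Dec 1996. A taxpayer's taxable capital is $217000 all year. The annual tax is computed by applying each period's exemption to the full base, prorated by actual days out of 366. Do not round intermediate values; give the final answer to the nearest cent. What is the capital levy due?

$2287.16

1 Jan – 22 Dec 1996: 357 days, exemption $54000 → ($217000 − $54000) × 1.4% × 357/366 = $2225.8852
23 Dec – 31 Dec 1996: 9 days, exemption $39000 → ($217000 − $39000) × 1.4% × 9/366 = $61.2787
Total = $2287.1639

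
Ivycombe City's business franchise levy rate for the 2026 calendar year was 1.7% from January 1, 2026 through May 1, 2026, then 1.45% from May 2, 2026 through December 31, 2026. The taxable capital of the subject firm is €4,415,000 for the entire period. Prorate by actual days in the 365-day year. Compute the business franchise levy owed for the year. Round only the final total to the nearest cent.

January 1 – May 1, 2026: 121 days at 1.7% → €4,415,000 × 1.7% × 121/365 = €24,881.2466
May 2 – December 31, 2026: 244 days at 1.45% → €4,415,000 × 1.45% × 244/365 = €42,795.2603
Total = €67,676.5068

€67,676.51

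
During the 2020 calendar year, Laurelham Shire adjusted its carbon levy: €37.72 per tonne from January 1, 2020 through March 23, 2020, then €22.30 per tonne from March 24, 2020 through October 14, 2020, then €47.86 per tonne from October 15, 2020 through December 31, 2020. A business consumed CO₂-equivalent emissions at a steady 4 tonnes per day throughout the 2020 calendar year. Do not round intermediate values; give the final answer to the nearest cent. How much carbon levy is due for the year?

January 1 – March 23, 2020: 83 days × 4 tonnes/day = 332 tonnes at €37.72/tonne → €12,523.04
March 24 – October 14, 2020: 205 days × 4 tonnes/day = 820 tonnes at €22.30/tonne → €18,286.00
October 15 – December 31, 2020: 78 days × 4 tonnes/day = 312 tonnes at €47.86/tonne → €14,932.32

€45,741.36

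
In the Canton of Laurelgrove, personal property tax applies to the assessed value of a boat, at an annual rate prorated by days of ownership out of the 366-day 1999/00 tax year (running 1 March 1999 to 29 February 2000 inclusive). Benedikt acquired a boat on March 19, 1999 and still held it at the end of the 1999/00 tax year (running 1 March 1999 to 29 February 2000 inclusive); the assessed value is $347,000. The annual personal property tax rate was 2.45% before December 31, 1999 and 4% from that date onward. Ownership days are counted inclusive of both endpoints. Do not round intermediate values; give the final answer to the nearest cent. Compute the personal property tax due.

$8,979.81

March 19 – December 30, 1999: 287 days at 2.45% → $347,000 × 2.45% × 287/366 = $6,666.4768
December 31, 1999 – February 29, 2000: 61 days at 4% → $347,000 × 4% × 61/366 = $2,313.3333
Total = $8,979.8101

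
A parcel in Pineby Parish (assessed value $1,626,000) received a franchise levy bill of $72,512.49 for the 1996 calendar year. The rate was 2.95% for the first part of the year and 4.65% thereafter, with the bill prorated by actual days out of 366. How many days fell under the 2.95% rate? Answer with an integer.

Let d = days at the first rate; then 366 − d days at the second rate.
$1,626,000 × [2.95%·d + 4.65%·(366−d)] / 366 = $72,512.49
Solving gives d = 41, so the new rate took effect on 11 Feb 1996.

41 days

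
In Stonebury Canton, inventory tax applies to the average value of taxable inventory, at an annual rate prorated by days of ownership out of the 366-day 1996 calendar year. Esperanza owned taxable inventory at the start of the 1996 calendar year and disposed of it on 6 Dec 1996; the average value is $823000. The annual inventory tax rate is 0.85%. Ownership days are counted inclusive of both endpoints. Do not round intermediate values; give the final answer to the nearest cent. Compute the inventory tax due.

$6517.67

Days held (1 Jan – 6 Dec 1996): 341 out of 366
Tax = $823000 × 0.85% × 341/366 = $6517.6653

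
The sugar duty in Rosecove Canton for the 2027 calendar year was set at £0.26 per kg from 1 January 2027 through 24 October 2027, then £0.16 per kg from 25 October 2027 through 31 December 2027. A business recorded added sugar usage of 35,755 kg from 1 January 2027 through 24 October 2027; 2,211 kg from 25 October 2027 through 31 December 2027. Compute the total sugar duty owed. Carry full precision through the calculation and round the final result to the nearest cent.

£9,650.06

1 January – 24 October 2027: 35,755 kg at £0.26/kg → £9,296.30
25 October – 31 December 2027: 2,211 kg at £0.16/kg → £353.76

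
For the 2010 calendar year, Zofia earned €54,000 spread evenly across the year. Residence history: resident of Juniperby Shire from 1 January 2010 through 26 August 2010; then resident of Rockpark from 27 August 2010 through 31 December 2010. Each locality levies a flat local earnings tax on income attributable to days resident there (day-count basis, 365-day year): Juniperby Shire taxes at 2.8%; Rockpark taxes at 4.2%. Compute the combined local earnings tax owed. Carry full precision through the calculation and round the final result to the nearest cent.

Juniperby Shire, 1 January – 26 August 2010: 238 days → €54,000 × 2.8% × 238/365 = €985.9068
Rockpark, 27 August – 31 December 2010: 127 days → €54,000 × 4.2% × 127/365 = €789.1397
Total = €1,775.0466

€1,775.05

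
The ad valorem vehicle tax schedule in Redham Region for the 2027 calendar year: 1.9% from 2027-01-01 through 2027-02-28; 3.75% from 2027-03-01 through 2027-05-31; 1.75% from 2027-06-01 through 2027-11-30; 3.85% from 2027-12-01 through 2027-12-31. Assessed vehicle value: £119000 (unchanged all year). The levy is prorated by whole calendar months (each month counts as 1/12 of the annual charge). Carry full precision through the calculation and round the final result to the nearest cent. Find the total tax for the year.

£2915.50

2027-01-01 to 2027-02-28: 2 months at 1.9% → £119000 × 1.9% × 2/12 = £376.8333
2027-03-01 to 2027-05-31: 3 months at 3.75% → £119000 × 3.75% × 3/12 = £1115.6250
2027-06-01 to 2027-11-30: 6 months at 1.75% → £119000 × 1.75% × 6/12 = £1041.2500
2027-12-01 to 2027-12-31: 1 month at 3.85% → £119000 × 3.85% × 1/12 = £381.7917
Total = £2915.5000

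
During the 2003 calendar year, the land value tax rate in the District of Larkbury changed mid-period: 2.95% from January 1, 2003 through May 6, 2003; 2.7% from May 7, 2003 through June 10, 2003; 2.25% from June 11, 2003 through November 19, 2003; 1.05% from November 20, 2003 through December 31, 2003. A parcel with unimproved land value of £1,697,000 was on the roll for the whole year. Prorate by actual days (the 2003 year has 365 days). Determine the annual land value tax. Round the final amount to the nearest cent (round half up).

£40,672.21

January 1 – May 6, 2003: 126 days at 2.95% → £1,697,000 × 2.95% × 126/365 = £17,281.5041
May 7 – June 10, 2003: 35 days at 2.7% → £1,697,000 × 2.7% × 35/365 = £4,393.6027
June 11 – November 19, 2003: 162 days at 2.25% → £1,697,000 × 2.25% × 162/365 = £16,946.7534
November 20 – December 31, 2003: 42 days at 1.05% → £1,697,000 × 1.05% × 42/365 = £2,050.3479
Total = £40,672.2082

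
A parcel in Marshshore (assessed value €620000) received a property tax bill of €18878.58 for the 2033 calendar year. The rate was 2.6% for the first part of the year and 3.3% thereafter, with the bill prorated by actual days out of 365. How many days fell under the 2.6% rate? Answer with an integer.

133 days

Let d = days at the first rate; then 365 − d days at the second rate.
€620000 × [2.6%·d + 3.3%·(365−d)] / 365 = €18878.58
Solving gives d = 133, so the new rate took effect on 14 May 2033.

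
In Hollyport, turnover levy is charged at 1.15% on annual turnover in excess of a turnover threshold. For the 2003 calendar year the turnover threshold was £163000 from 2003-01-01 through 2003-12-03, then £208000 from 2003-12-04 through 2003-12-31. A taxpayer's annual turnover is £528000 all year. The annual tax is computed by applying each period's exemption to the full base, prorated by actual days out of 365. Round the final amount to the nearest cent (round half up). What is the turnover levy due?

2003-01-01 to 2003-12-03: 337 days, exemption £163000 → (£528000 − £163000) × 1.15% × 337/365 = £3875.5000
2003-12-04 to 2003-12-31: 28 days, exemption £208000 → (£528000 − £208000) × 1.15% × 28/365 = £282.3014
Total = £4157.8014

£4157.80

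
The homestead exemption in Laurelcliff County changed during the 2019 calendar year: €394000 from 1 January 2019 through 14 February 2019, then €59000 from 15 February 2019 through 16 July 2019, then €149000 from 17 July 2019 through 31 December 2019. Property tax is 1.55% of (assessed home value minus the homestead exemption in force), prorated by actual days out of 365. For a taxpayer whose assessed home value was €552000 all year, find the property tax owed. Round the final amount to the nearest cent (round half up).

€6359.25

1 January – 14 February 2019: 45 days, exemption €394000 → (€552000 − €394000) × 1.55% × 45/365 = €301.9315
15 February – 16 July 2019: 152 days, exemption €59000 → (€552000 − €59000) × 1.55% × 152/365 = €3182.2137
17 July – 31 December 2019: 168 days, exemption €149000 → (€552000 − €149000) × 1.55% × 168/365 = €2875.1014
Total = €6359.2466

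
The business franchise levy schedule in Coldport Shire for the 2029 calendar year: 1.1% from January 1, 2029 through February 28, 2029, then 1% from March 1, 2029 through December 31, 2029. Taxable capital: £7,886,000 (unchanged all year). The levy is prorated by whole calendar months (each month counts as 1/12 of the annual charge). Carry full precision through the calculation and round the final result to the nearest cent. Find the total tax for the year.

January 1 – February 28, 2029: 2 months at 1.1% → £7,886,000 × 1.1% × 2/12 = £14,457.6667
March 1 – December 31, 2029: 10 months at 1% → £7,886,000 × 1% × 10/12 = £65,716.6667
Total = £80,174.3333

£80,174.33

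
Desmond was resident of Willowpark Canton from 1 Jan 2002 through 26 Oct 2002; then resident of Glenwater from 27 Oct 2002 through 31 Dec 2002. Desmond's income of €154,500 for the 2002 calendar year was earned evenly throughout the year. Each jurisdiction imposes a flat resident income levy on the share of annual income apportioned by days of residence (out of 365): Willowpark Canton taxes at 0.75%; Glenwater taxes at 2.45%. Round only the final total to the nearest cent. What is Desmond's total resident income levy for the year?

€1,633.68

Willowpark Canton, 1 Jan – 26 Oct 2002: 299 days → €154,500 × 0.75% × 299/365 = €949.2226
Glenwater, 27 Oct – 31 Dec 2002: 66 days → €154,500 × 2.45% × 66/365 = €684.4562
Total = €1,633.6788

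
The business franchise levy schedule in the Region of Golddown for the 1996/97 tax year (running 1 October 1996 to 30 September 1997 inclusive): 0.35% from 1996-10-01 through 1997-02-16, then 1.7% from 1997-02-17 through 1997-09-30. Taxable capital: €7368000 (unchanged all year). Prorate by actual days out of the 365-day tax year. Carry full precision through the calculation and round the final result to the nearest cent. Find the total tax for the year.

1996-10-01 to 1997-02-16: 139 days at 0.35% → €7368000 × 0.35% × 139/365 = €9820.6356
1997-02-17 to 1997-09-30: 226 days at 1.7% → €7368000 × 1.7% × 226/365 = €77555.7699
Total = €87376.4055

€87376.41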